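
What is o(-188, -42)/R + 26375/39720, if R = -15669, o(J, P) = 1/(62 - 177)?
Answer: 3168405023/4771523880 ≈ 0.66402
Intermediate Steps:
o(J, P) = -1/115 (o(J, P) = 1/(-115) = -1/115)
o(-188, -42)/R + 26375/39720 = -1/115/(-15669) + 26375/39720 = -1/115*(-1/15669) + 26375*(1/39720) = 1/1801935 + 5275/7944 = 3168405023/4771523880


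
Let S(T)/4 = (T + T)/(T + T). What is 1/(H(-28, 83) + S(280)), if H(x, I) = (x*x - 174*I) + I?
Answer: -1/13571 ≈ -7.3686e-5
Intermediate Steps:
H(x, I) = x² - 173*I (H(x, I) = (x² - 174*I) + I = x² - 173*I)
S(T) = 4 (S(T) = 4*((T + T)/(T + T)) = 4*((2*T)/((2*T))) = 4*((2*T)*(1/(2*T))) = 4*1 = 4)
1/(H(-28, 83) + S(280)) = 1/(((-28)² - 173*83) + 4) = 1/((784 - 14359) + 4) = 1/(-13575 + 4) = 1/(-13571) = -1/13571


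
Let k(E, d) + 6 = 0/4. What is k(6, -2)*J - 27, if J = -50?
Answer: 273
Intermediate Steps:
k(E, d) = -6 (k(E, d) = -6 + 0/4 = -6 + 0*(¼) = -6 + 0 = -6)
k(6, -2)*J - 27 = -6*(-50) - 27 = 300 - 27 = 273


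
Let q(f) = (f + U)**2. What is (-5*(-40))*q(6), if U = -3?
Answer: 1800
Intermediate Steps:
q(f) = (-3 + f)**2 (q(f) = (f - 3)**2 = (-3 + f)**2)
(-5*(-40))*q(6) = (-5*(-40))*(-3 + 6)**2 = 200*3**2 = 200*9 = 1800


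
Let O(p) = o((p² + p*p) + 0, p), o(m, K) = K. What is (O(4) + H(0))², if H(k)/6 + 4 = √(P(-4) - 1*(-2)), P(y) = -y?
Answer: 616 - 240*√6 ≈ 28.122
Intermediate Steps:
O(p) = p
H(k) = -24 + 6*√6 (H(k) = -24 + 6*√(-1*(-4) - 1*(-2)) = -24 + 6*√(4 + 2) = -24 + 6*√6)
(O(4) + H(0))² = (4 + (-24 + 6*√6))² = (-20 + 6*√6)²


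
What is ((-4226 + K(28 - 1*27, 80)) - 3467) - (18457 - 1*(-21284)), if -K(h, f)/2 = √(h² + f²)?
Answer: -47434 - 2*√6401 ≈ -47594.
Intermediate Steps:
K(h, f) = -2*√(f² + h²) (K(h, f) = -2*√(h² + f²) = -2*√(f² + h²))
((-4226 + K(28 - 1*27, 80)) - 3467) - (18457 - 1*(-21284)) = ((-4226 - 2*√(80² + (28 - 1*27)²)) - 3467) - (18457 - 1*(-21284)) = ((-4226 - 2*√(6400 + (28 - 27)²)) - 3467) - (18457 + 21284) = ((-4226 - 2*√(6400 + 1²)) - 3467) - 1*39741 = ((-4226 - 2*√(6400 + 1)) - 3467) - 39741 = ((-4226 - 2*√6401) - 3467) - 39741 = (-7693 - 2*√6401) - 39741 = -47434 - 2*√6401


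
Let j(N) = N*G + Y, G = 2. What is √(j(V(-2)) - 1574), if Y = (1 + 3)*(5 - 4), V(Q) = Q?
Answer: I*√1574 ≈ 39.674*I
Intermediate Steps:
Y = 4 (Y = 4*1 = 4)
j(N) = 4 + 2*N (j(N) = N*2 + 4 = 2*N + 4 = 4 + 2*N)
√(j(V(-2)) - 1574) = √((4 + 2*(-2)) - 1574) = √((4 - 4) - 1574) = √(0 - 1574) = √(-1574) = I*√1574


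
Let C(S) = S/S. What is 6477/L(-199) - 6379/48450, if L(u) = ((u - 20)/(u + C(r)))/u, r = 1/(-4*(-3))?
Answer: -4121589542767/3536850 ≈ -1.1653e+6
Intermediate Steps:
r = 1/12 ≈ 0.083333
C(S) = 1
L(u) = (-20 + u)/(u*(1 + u)) (L(u) = ((u - 20)/(u + 1))/u = ((-20 + u)/(1 + u))/u = (-20 + u)/(u*(1 + u)))
6477/L(-199) - 6379/48450 = 6477/(((-20 - 199)/((-199)*(1 - 199)))) - 6379/48450 = 6477/((-1/199*(-219)/(-198))) - 6379*1/48450 = 6477/((-1/199*(-1/198)*(-219))) - 6379/48450 = 6477/(-73/13134) - 6379/48450 = 6477*(-13134/73) - 6379/48450 = -85068918/73 - 6379/48450 = -4121589542767/3536850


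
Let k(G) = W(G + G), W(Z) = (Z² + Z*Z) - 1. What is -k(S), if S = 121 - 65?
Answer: -25087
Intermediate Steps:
W(Z) = -1 + 2*Z² (W(Z) = (Z² + Z²) - 1 = 2*Z² - 1 = -1 + 2*Z²)
S = 56
k(G) = -1 + 8*G² (k(G) = -1 + 2*(G + G)² = -1 + 2*(2*G)² = -1 + 2*(4*G²) = -1 + 8*G²)
-k(S) = -(-1 + 8*56²) = -(-1 + 8*3136) = -(-1 + 25088) = -1*25087 = -25087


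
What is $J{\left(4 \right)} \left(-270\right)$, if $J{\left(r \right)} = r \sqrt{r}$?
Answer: $-2160$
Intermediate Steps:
$J{\left(r \right)} = r^{\frac{3}{2}}$
$J{\left(4 \right)} \left(-270\right) = 4^{\frac{3}{2}} \left(-270\right) = 8 \left(-270\right) = -2160$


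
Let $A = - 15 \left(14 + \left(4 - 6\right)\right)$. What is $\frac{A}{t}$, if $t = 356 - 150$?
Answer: $- \frac{90}{103} \approx -0.87379$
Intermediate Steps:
$t = 206$ ($t = 356 - 150 = 206$)
$A = -180$ ($A = - 15 \left(14 - 2\right) = \left(-15\right) 12 = -180$)
$\frac{A}{t} = - \frac{180}{206} = \left(-180\right) \frac{1}{206} = - \frac{90}{103}$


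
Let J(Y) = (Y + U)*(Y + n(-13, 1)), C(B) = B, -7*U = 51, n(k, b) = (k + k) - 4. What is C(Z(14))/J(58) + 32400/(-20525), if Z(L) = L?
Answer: -914413/582910 ≈ -1.5687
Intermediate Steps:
n(k, b) = -4 + 2*k (n(k, b) = 2*k - 4 = -4 + 2*k)
U = -51/7 (U = -1/7*51 = -51/7 ≈ -7.2857)
J(Y) = (-30 + Y)*(-51/7 + Y) (J(Y) = (Y - 51/7)*(Y + (-4 + 2*(-13))) = (-51/7 + Y)*(Y + (-4 - 26)) = (-51/7 + Y)*(Y - 30) = (-51/7 + Y)*(-30 + Y) = (-30 + Y)*(-51/7 + Y))
C(Z(14))/J(58) + 32400/(-20525) = 14/(1530/7 + 58**2 - 261/7*58) + 32400/(-20525) = 14/(1530/7 + 3364 - 15138/7) + 32400*(-1/20525) = 14/1420 - 1296/821 = 14*(1/1420) - 1296/821 = 7/710 - 1296/821 = -914413/582910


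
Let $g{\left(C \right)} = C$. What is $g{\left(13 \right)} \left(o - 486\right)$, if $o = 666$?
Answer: $2340$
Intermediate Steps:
$g{\left(13 \right)} \left(o - 486\right) = 13 \left(666 - 486\right) = 13 \cdot 180 = 2340$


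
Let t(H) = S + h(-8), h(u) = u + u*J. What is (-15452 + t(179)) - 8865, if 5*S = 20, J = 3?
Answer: -24345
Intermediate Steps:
h(u) = 4*u (h(u) = u + u*3 = u + 3*u = 4*u)
S = 4 (S = (⅕)*20 = 4)
t(H) = -28 (t(H) = 4 + 4*(-8) = 4 - 32 = -28)
(-15452 + t(179)) - 8865 = (-15452 - 28) - 8865 = -15480 - 8865 = -24345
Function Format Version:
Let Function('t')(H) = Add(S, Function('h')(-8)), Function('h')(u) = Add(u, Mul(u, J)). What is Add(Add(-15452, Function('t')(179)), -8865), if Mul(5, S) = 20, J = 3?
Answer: -24345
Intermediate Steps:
Function('h')(u) = Mul(4, u) (Function('h')(u) = Add(u, Mul(u, 3)) = Add(u, Mul(3, u)) = Mul(4, u))
S = 4 (S = Mul(Rational(1, 5), 20) = 4)
Function('t')(H) = -28 (Function('t')(H) = Add(4, Mul(4, -8)) = Add(4, -32) = -28)
Add(Add(-15452, Function('t')(179)), -8865) = Add(Add(-15452, -28), -8865) = Add(-15480, -8865) = -24345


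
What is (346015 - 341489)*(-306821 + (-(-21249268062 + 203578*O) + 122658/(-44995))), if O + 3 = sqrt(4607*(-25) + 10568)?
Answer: 4327419445779305642/44995 - 2764182084*I*sqrt(11623) ≈ 9.6176e+13 - 2.9801e+11*I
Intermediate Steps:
O = -3 + 3*I*sqrt(11623) (O = -3 + sqrt(4607*(-25) + 10568) = -3 + sqrt(-115175 + 10568) = -3 + sqrt(-104607) = -3 + 3*I*sqrt(11623) ≈ -3.0 + 323.43*I)
(346015 - 341489)*(-306821 + (-(-21249268062 + 203578*O) + 122658/(-44995))) = (346015 - 341489)*(-306821 + (-(-21249878796 + 610734*I*sqrt(11623)) + 122658/(-44995))) = 4526*(-306821 + (-(-21249878796 + 610734*I*sqrt(11623)) + 122658*(-1/44995))) = 4526*(-306821 + (-203578*(-104382 + 3*I*sqrt(11623)) - 122658/44995)) = 4526*(-306821 + ((21249878796 - 610734*I*sqrt(11623)) - 122658/44995)) = 4526*(-306821 + (956138296303362/44995 - 610734*I*sqrt(11623))) = 4526*(956124490892467/44995 - 610734*I*sqrt(11623)) = 4327419445779305642/44995 - 2764182084*I*sqrt(11623)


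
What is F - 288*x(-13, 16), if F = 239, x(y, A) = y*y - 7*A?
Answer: -16177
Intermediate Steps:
x(y, A) = y² - 7*A
F - 288*x(-13, 16) = 239 - 288*((-13)² - 7*16) = 239 - 288*(169 - 112) = 239 - 288*57 = 239 - 16416 = -16177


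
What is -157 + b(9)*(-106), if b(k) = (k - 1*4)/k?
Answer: -1943/9 ≈ -215.89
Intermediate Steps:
b(k) = (-4 + k)/k (b(k) = (k - 4)/k = (-4 + k)/k)
-157 + b(9)*(-106) = -157 + ((-4 + 9)/9)*(-106) = -157 + ((⅑)*5)*(-106) = -157 + (5/9)*(-106) = -157 - 530/9 = -1943/9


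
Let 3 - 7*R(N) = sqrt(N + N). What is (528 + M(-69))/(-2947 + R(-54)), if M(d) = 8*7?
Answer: -5269943/26589499 + 1533*I*sqrt(3)/26589499 ≈ -0.1982 + 9.986e-5*I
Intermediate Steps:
M(d) = 56
R(N) = 3/7 - sqrt(2)*sqrt(N)/7 (R(N) = 3/7 - sqrt(N + N)/7 = 3/7 - sqrt(2)*sqrt(N)/7)
(528 + M(-69))/(-2947 + R(-54)) = (528 + 56)/(-2947 + (3/7 - sqrt(2)*sqrt(-54)/7)) = 584/(-2947 + (3/7 - sqrt(2)*3*I*sqrt(6)/7)) = 584/(-2947 + (3/7 - 6*I*sqrt(3)/7)) = 584/(-20626/7 - 6*I*sqrt(3)/7)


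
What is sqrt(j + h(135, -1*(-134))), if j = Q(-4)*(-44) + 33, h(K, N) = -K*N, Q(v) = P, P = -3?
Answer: 5*I*sqrt(717) ≈ 133.88*I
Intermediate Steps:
Q(v) = -3
h(K, N) = -K*N
j = 165 (j = -3*(-44) + 33 = 132 + 33 = 165)
sqrt(j + h(135, -1*(-134))) = sqrt(165 - 1*135*(-1*(-134))) = sqrt(165 - 1*135*134) = sqrt(165 - 18090) = sqrt(-17925) = 5*I*sqrt(717)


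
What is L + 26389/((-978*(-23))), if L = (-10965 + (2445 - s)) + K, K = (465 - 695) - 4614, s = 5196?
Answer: -417462251/22494 ≈ -18559.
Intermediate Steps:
K = -4844 (K = -230 - 4614 = -4844)
L = -18560 (L = (-10965 + (2445 - 1*5196)) - 4844 = (-10965 + (2445 - 5196)) - 4844 = (-10965 - 2751) - 4844 = -13716 - 4844 = -18560)
L + 26389/((-978*(-23))) = -18560 + 26389/((-978*(-23))) = -18560 + 26389/22494 = -417462251/22494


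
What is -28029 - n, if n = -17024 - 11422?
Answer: 417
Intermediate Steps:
n = -28446
-28029 - n = -28029 - 1*(-28446) = -28029 + 28446 = 417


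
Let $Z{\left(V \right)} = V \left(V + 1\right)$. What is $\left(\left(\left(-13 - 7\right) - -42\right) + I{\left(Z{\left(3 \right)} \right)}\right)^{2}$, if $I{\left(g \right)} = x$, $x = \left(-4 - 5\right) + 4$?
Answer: $289$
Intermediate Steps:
$x = -5$ ($x = -9 + 4 = -5$)
$Z{\left(V \right)} = V \left(1 + V\right)$
$I{\left(g \right)} = -5$
$\left(\left(\left(-13 - 7\right) - -42\right) + I{\left(Z{\left(3 \right)} \right)}\right)^{2} = \left(\left(\left(-13 - 7\right) - -42\right) - 5\right)^{2} = \left(\left(-20 + 42\right) - 5\right)^{2} = \left(22 - 5\right)^{2} = 17^{2} = 289$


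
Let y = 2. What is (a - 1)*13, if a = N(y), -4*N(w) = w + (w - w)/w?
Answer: -39/2 ≈ -19.500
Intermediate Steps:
N(w) = -w/4 (N(w) = -(w + (w - w)/w)/4 = -(w + 0/w)/4 = -(w + 0)/4 = -w/4)
a = -½ (a = -¼*2 = -½ ≈ -0.50000)
(a - 1)*13 = (-½ - 1)*13 = -3/2*13 = -39/2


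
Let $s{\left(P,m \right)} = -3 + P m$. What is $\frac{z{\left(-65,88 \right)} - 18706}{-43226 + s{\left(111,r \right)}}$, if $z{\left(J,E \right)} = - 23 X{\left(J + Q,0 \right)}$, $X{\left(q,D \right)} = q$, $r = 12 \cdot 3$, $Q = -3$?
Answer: $\frac{17142}{39233} \approx 0.43693$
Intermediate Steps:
$r = 36$
$z{\left(J,E \right)} = 69 - 23 J$ ($z{\left(J,E \right)} = - 23 \left(J - 3\right) = - 23 \left(-3 + J\right) = 69 - 23 J$)
$\frac{z{\left(-65,88 \right)} - 18706}{-43226 + s{\left(111,r \right)}} = \frac{\left(69 - -1495\right) - 18706}{-43226 + \left(-3 + 111 \cdot 36\right)} = \frac{\left(69 + 1495\right) - 18706}{-43226 + \left(-3 + 3996\right)} = \frac{1564 - 18706}{-43226 + 3993} = - \frac{17142}{-39233} = \left(-17142\right) \left(- \frac{1}{39233}\right) = \frac{17142}{39233}$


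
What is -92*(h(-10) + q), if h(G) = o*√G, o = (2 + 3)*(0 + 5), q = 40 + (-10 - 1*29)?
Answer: -92 - 2300*I*√10 ≈ -92.0 - 7273.2*I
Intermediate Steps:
q = 1 (q = 40 + (-10 - 29) = 40 - 39 = 1)
o = 25 (o = 5*5 = 25)
h(G) = 25*√G
-92*(h(-10) + q) = -92*(25*√(-10) + 1) = -92*(25*(I*√10) + 1) = -92*(25*I*√10 + 1) = -92*(1 + 25*I*√10) = -92 - 2300*I*√10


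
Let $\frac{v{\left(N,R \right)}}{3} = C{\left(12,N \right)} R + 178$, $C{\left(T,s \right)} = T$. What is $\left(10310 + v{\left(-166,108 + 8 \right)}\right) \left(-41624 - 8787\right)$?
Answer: $-757173220$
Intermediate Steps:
$v{\left(N,R \right)} = 534 + 36 R$ ($v{\left(N,R \right)} = 3 \left(12 R + 178\right) = 3 \left(178 + 12 R\right) = 534 + 36 R$)
$\left(10310 + v{\left(-166,108 + 8 \right)}\right) \left(-41624 - 8787\right) = \left(10310 + \left(534 + 36 \left(108 + 8\right)\right)\right) \left(-41624 - 8787\right) = \left(10310 + \left(534 + 36 \cdot 116\right)\right) \left(-50411\right) = \left(10310 + \left(534 + 4176\right)\right) \left(-50411\right) = \left(10310 + 4710\right) \left(-50411\right) = 15020 \left(-50411\right) = -757173220$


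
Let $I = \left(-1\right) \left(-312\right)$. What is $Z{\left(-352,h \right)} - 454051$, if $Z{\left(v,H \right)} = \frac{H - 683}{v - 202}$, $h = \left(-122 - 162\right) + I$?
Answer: $- \frac{251543599}{554} \approx -4.5405 \cdot 10^{5}$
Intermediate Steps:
$I = 312$
$h = 28$ ($h = \left(-122 - 162\right) + 312 = -284 + 312 = 28$)
$Z{\left(v,H \right)} = \frac{-683 + H}{-202 + v}$
$Z{\left(-352,h \right)} - 454051 = \frac{-683 + 28}{-202 - 352} - 454051 = \frac{1}{-554} \left(-655\right) - 454051 = \left(- \frac{1}{554}\right) \left(-655\right) - 454051 = \frac{655}{554} - 454051 = - \frac{251543599}{554}$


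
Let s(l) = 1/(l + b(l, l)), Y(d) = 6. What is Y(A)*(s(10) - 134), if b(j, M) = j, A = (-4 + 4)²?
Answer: -8037/10 ≈ -803.70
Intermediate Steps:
A = 0 (A = 0² = 0)
s(l) = 1/(2*l) (s(l) = 1/(l + l) = 1/(2*l))
Y(A)*(s(10) - 134) = 6*((½)/10 - 134) = 6*((½)*(⅒) - 134) = 6*(1/20 - 134) = 6*(-2679/20) = -8037/10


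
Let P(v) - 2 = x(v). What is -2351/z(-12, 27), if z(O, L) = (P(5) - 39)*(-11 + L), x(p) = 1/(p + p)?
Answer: 11755/2952 ≈ 3.9820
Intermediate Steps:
x(p) = 1/(2*p)
P(v) = 2 + 1/(2*v)
z(O, L) = 4059/10 - 369*L/10 (z(O, L) = ((2 + (½)/5) - 39)*(-11 + L) = ((2 + (½)*(⅕)) - 39)*(-11 + L) = ((2 + ⅒) - 39)*(-11 + L) = (21/10 - 39)*(-11 + L) = -369*(-11 + L)/10 = 4059/10 - 369*L/10)
-2351/z(-12, 27) = -2351/(4059/10 - 369/10*27) = -2351/(4059/10 - 9963/10) = -2351/(-2952/5) = -2351*(-5/2952) = 11755/2952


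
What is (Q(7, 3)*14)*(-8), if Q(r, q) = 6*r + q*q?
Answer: -5712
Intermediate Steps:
Q(r, q) = q² + 6*r (Q(r, q) = 6*r + q² = q² + 6*r)
(Q(7, 3)*14)*(-8) = ((3² + 6*7)*14)*(-8) = ((9 + 42)*14)*(-8) = (51*14)*(-8) = 714*(-8) = -5712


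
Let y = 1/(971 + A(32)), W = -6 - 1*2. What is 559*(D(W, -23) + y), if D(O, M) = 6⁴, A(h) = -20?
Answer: 688965823/951 ≈ 7.2447e+5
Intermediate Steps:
W = -8 (W = -6 - 2 = -8)
D(O, M) = 1296
y = 1/951 (y = 1/(971 - 20) = 1/951 ≈ 0.0010515)
559*(D(W, -23) + y) = 559*(1296 + 1/951) = 559*(1232497/951) = 688965823/951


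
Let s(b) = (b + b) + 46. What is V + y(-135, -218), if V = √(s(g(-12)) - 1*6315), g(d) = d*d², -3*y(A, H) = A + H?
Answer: 353/3 + 5*I*√389 ≈ 117.67 + 98.615*I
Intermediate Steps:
y(A, H) = -A/3 - H/3 (y(A, H) = -(A + H)/3 = -A/3 - H/3)
g(d) = d³
s(b) = 46 + 2*b (s(b) = 2*b + 46 = 46 + 2*b)
V = 5*I*√389 (V = √((46 + 2*(-12)³) - 1*6315) = √((46 + 2*(-1728)) - 6315) = √((46 - 3456) - 6315) = √(-3410 - 6315) = √(-9725) = 5*I*√389 ≈ 98.615*I)
V + y(-135, -218) = 5*I*√389 + (-⅓*(-135) - ⅓*(-218)) = 5*I*√389 + (45 + 218/3) = 5*I*√389 + 353/3 = 353/3 + 5*I*√389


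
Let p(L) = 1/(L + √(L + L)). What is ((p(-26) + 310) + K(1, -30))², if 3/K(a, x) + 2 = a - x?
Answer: (8409857908*√13 + 50451845973*I)/(87464*(√13 + 6*I)) ≈ 96142.0 - 6.1427*I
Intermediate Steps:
K(a, x) = 3/(-2 + a - x) (K(a, x) = 3/(-2 + (a - x)) = 3/(-2 + a - x))
p(L) = 1/(L + √2*√L) (p(L) = 1/(L + √(2*L)) = 1/(L + √2*√L))
((p(-26) + 310) + K(1, -30))² = ((1/(-26 + √2*√(-26)) + 310) - 3/(2 - 30 - 1*1))² = ((1/(-26 + √2*(I*√26)) + 310) - 3/(2 - 30 - 1))² = ((1/(-26 + 2*I*√13) + 310) - 3/(-29))² = ((310 + 1/(-26 + 2*I*√13)) - 3*(-1/29))² = ((310 + 1/(-26 + 2*I*√13)) + 3/29)² = (8993/29 + 1/(-26 + 2*I*√13))²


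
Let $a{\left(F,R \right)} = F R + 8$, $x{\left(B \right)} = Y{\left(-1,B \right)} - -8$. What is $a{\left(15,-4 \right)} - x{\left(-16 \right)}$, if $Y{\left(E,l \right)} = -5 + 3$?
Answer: $-58$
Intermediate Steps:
$Y{\left(E,l \right)} = -2$
$x{\left(B \right)} = 6$ ($x{\left(B \right)} = -2 - -8 = -2 + 8 = 6$)
$a{\left(F,R \right)} = 8 + F R$
$a{\left(15,-4 \right)} - x{\left(-16 \right)} = \left(8 + 15 \left(-4\right)\right) - 6 = \left(8 - 60\right) - 6 = -52 - 6 = -58$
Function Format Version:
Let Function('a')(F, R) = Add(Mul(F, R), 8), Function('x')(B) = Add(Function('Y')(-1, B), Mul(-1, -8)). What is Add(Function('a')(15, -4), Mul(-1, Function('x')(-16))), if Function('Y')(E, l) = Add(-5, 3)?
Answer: -58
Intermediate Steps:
Function('Y')(E, l) = -2
Function('x')(B) = 6 (Function('x')(B) = Add(-2, Mul(-1, -8)) = Add(-2, 8) = 6)
Function('a')(F, R) = Add(8, Mul(F, R))
Add(Function('a')(15, -4), Mul(-1, Function('x')(-16))) = Add(Add(8, Mul(15, -4)), Mul(-1, 6)) = Add(Add(8, -60), -6) = Add(-52, -6) = -58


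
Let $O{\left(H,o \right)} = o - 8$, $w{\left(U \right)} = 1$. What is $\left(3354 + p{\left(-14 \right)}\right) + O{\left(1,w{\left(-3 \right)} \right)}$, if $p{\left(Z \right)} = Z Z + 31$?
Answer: $3574$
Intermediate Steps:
$O{\left(H,o \right)} = -8 + o$ ($O{\left(H,o \right)} = o - 8 = -8 + o$)
$p{\left(Z \right)} = 31 + Z^{2}$ ($p{\left(Z \right)} = Z^{2} + 31 = 31 + Z^{2}$)
$\left(3354 + p{\left(-14 \right)}\right) + O{\left(1,w{\left(-3 \right)} \right)} = \left(3354 + \left(31 + \left(-14\right)^{2}\right)\right) + \left(-8 + 1\right) = \left(3354 + \left(31 + 196\right)\right) - 7 = \left(3354 + 227\right) - 7 = 3581 - 7 = 3574$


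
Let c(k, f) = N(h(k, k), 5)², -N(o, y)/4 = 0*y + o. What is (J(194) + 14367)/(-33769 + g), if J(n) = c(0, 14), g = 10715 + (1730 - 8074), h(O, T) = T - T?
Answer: -14367/29398 ≈ -0.48871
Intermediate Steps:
h(O, T) = 0
N(o, y) = -4*o (N(o, y) = -4*(0*y + o) = -4*(0 + o) = -4*o)
g = 4371 (g = 10715 - 6344 = 4371)
c(k, f) = 0 (c(k, f) = (-4*0)² = 0² = 0)
J(n) = 0
(J(194) + 14367)/(-33769 + g) = (0 + 14367)/(-33769 + 4371) = 14367/(-29398) = 14367*(-1/29398) = -14367/29398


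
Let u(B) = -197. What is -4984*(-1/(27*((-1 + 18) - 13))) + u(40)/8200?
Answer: 10211881/221400 ≈ 46.124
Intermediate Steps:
-4984*(-1/(27*((-1 + 18) - 13))) + u(40)/8200 = -4984*(-1/(27*((-1 + 18) - 13))) - 197/8200 = -4984*(-1/(27*(17 - 13))) - 197*1/8200 = -4984/(4*(-27)) - 197/8200 = -4984/(-108) - 197/8200 = -4984*(-1/108) - 197/8200 = 1246/27 - 197/8200 = 10211881/221400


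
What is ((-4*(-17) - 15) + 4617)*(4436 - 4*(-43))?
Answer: 21519360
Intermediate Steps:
((-4*(-17) - 15) + 4617)*(4436 - 4*(-43)) = ((68 - 15) + 4617)*(4436 + 172) = (53 + 4617)*4608 = 4670*4608 = 21519360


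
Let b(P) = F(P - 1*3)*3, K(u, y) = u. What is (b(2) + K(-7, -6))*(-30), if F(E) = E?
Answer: 300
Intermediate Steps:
b(P) = -9 + 3*P (b(P) = (P - 1*3)*3 = (P - 3)*3 = (-3 + P)*3 = -9 + 3*P)
(b(2) + K(-7, -6))*(-30) = ((-9 + 3*2) - 7)*(-30) = ((-9 + 6) - 7)*(-30) = (-3 - 7)*(-30) = -10*(-30) = 300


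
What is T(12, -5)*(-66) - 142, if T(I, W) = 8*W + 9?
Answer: 1904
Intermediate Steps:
T(I, W) = 9 + 8*W
T(12, -5)*(-66) - 142 = (9 + 8*(-5))*(-66) - 142 = (9 - 40)*(-66) - 142 = -31*(-66) - 142 = 2046 - 142 = 1904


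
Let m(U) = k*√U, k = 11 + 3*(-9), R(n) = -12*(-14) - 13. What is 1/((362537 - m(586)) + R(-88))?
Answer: 90673/32886334212 - √586/8221583553 ≈ 2.7542e-6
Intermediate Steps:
R(n) = 155 (R(n) = 168 - 13 = 155)
k = -16 (k = 11 - 27 = -16)
m(U) = -16*√U
1/((362537 - m(586)) + R(-88)) = 1/((362537 - (-16)*√586) + 155) = 1/((362537 + 16*√586) + 155) = 1/(362692 + 16*√586)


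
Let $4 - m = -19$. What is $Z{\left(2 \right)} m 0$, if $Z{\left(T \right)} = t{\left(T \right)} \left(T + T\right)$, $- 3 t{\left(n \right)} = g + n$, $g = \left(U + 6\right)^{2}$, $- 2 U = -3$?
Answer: $0$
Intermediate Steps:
$U = \frac{3}{2}$ ($U = \left(- \frac{1}{2}\right) \left(-3\right) = \frac{3}{2} \approx 1.5$)
$g = \frac{225}{4}$ ($g = \left(\frac{3}{2} + 6\right)^{2} = \left(\frac{15}{2}\right)^{2} = \frac{225}{4} \approx 56.25$)
$m = 23$ ($m = 4 - -19 = 4 + 19 = 23$)
$t{\left(n \right)} = - \frac{75}{4} - \frac{n}{3}$ ($t{\left(n \right)} = - \frac{\frac{225}{4} + n}{3} = - \frac{75}{4} - \frac{n}{3}$)
$Z{\left(T \right)} = 2 T \left(- \frac{75}{4} - \frac{T}{3}\right)$ ($Z{\left(T \right)} = \left(- \frac{75}{4} - \frac{T}{3}\right) \left(T + T\right) = \left(- \frac{75}{4} - \frac{T}{3}\right) 2 T = 2 T \left(- \frac{75}{4} - \frac{T}{3}\right)$)
$Z{\left(2 \right)} m 0 = \left(- \frac{1}{6}\right) 2 \left(225 + 4 \cdot 2\right) 23 \cdot 0 = \left(- \frac{1}{6}\right) 2 \left(225 + 8\right) 23 \cdot 0 = \left(- \frac{1}{6}\right) 2 \cdot 233 \cdot 23 \cdot 0 = \left(- \frac{233}{3}\right) 23 \cdot 0 = \left(- \frac{5359}{3}\right) 0 = 0$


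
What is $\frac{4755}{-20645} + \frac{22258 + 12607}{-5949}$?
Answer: $- \frac{149615084}{24563421} \approx -6.091$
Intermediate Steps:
$\frac{4755}{-20645} + \frac{22258 + 12607}{-5949} = 4755 \left(- \frac{1}{20645}\right) + 34865 \left(- \frac{1}{5949}\right) = - \frac{951}{4129} - \frac{34865}{5949} = - \frac{149615084}{24563421}$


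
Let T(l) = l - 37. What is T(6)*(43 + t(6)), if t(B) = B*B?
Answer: -2449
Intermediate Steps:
t(B) = B²
T(l) = -37 + l
T(6)*(43 + t(6)) = (-37 + 6)*(43 + 6²) = -31*(43 + 36) = -31*79 = -2449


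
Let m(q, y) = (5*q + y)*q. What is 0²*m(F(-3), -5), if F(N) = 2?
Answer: 0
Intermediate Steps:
m(q, y) = q*(y + 5*q) (m(q, y) = (y + 5*q)*q = q*(y + 5*q))
0²*m(F(-3), -5) = 0²*(2*(-5 + 5*2)) = 0*(2*(-5 + 10)) = 0*(2*5) = 0*10 = 0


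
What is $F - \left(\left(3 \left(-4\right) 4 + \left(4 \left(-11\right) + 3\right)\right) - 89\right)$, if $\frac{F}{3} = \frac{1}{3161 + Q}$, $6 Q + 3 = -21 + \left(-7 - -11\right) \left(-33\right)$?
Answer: $\frac{186011}{1045} \approx 178.0$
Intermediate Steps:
$Q = -26$ ($Q = - \frac{1}{2} + \frac{-21 + \left(-7 - -11\right) \left(-33\right)}{6} = - \frac{1}{2} + \frac{-21 + \left(-7 + 11\right) \left(-33\right)}{6} = - \frac{1}{2} + \frac{-21 + 4 \left(-33\right)}{6} = - \frac{1}{2} + \frac{-21 - 132}{6} = - \frac{1}{2} + \frac{1}{6} \left(-153\right) = - \frac{1}{2} - \frac{51}{2} = -26$)
$F = \frac{1}{1045}$ ($F = \frac{3}{3161 - 26} = \frac{3}{3135} = 3 \cdot \frac{1}{3135} = \frac{1}{1045} \approx 0.00095694$)
$F - \left(\left(3 \left(-4\right) 4 + \left(4 \left(-11\right) + 3\right)\right) - 89\right) = \frac{1}{1045} - \left(\left(3 \left(-4\right) 4 + \left(4 \left(-11\right) + 3\right)\right) - 89\right) = \frac{1}{1045} - \left(\left(\left(-12\right) 4 + \left(-44 + 3\right)\right) - 89\right) = \frac{1}{1045} - \left(\left(-48 - 41\right) - 89\right) = \frac{1}{1045} - \left(-89 - 89\right) = \frac{1}{1045} - -178 = \frac{1}{1045} + 178 = \frac{186011}{1045}$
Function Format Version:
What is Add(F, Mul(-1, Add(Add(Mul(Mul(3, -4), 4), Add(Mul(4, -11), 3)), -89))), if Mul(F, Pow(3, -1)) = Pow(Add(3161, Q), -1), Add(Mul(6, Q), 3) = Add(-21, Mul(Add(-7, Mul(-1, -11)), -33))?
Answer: Rational(186011, 1045) ≈ 178.00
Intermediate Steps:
Q = -26 (Q = Add(Rational(-1, 2), Mul(Rational(1, 6), Add(-21, Mul(Add(-7, Mul(-1, -11)), -33)))) = Add(Rational(-1, 2), Mul(Rational(1, 6), Add(-21, Mul(Add(-7, 11), -33)))) = Add(Rational(-1, 2), Mul(Rational(1, 6), Add(-21, Mul(4, -33)))) = Add(Rational(-1, 2), Mul(Rational(1, 6), Add(-21, -132))) = Add(Rational(-1, 2), Mul(Rational(1, 6), -153)) = Add(Rational(-1, 2), Rational(-51, 2)) = -26)
F = Rational(1, 1045) (F = Mul(3, Pow(Add(3161, -26), -1)) = Mul(3, Pow(3135, -1)) = Mul(3, Rational(1, 3135)) = Rational(1, 1045) ≈ 0.00095694)
Add(F, Mul(-1, Add(Add(Mul(Mul(3, -4), 4), Add(Mul(4, -11), 3)), -89))) = Add(Rational(1, 1045), Mul(-1, Add(Add(Mul(Mul(3, -4), 4), Add(Mul(4, -11), 3)), -89))) = Add(Rational(1, 1045), Mul(-1, Add(Add(Mul(-12, 4), Add(-44, 3)), -89))) = Add(Rational(1, 1045), Mul(-1, Add(Add(-48, -41), -89))) = Add(Rational(1, 1045), Mul(-1, Add(-89, -89))) = Add(Rational(1, 1045), Mul(-1, -178)) = Add(Rational(1, 1045), 178) = Rational(186011, 1045)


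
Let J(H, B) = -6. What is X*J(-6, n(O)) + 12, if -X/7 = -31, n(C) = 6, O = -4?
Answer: -1290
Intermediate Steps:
X = 217 (X = -7*(-31) = 217)
X*J(-6, n(O)) + 12 = 217*(-6) + 12 = -1302 + 12 = -1290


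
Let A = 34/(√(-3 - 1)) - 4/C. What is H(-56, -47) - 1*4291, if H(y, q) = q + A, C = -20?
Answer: -21689/5 - 17*I ≈ -4337.8 - 17.0*I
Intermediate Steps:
A = ⅕ - 17*I (A = 34/(√(-3 - 1)) - 4/(-20) = 34/(√(-4)) - 4*(-1/20) = 34/((2*I)) + ⅕ = 34*(-I/2) + ⅕ = -17*I + ⅕ = ⅕ - 17*I ≈ 0.2 - 17.0*I)
H(y, q) = ⅕ + q - 17*I (H(y, q) = q + (⅕ - 17*I) = ⅕ + q - 17*I)
H(-56, -47) - 1*4291 = (⅕ - 47 - 17*I) - 1*4291 = (-234/5 - 17*I) - 4291 = -21689/5 - 17*I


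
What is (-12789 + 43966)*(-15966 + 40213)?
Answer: 755948719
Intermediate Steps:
(-12789 + 43966)*(-15966 + 40213) = 31177*24247 = 755948719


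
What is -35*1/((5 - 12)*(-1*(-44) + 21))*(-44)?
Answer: -44/13 ≈ -3.3846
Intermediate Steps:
-35*1/((5 - 12)*(-1*(-44) + 21))*(-44) = -35*(-1/(7*(44 + 21)))*(-44) = -35/(65*(-7))*(-44) = -35/(-455)*(-44) = -35*(-1/455)*(-44) = (1/13)*(-44) = -44/13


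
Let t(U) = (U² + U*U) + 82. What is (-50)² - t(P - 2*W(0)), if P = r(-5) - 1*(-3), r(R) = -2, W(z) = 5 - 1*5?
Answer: 2416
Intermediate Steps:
W(z) = 0 (W(z) = 5 - 5 = 0)
P = 1 (P = -2 - 1*(-3) = -2 + 3 = 1)
t(U) = 82 + 2*U² (t(U) = (U² + U²) + 82 = 2*U² + 82 = 82 + 2*U²)
(-50)² - t(P - 2*W(0)) = (-50)² - (82 + 2*(1 - 2*0)²) = 2500 - (82 + 2*(1 + 0)²) = 2500 - (82 + 2*1²) = 2500 - (82 + 2*1) = 2500 - (82 + 2) = 2500 - 1*84 = 2500 - 84 = 2416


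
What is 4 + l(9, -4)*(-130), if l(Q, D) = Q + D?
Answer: -646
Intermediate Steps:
l(Q, D) = D + Q
4 + l(9, -4)*(-130) = 4 + (-4 + 9)*(-130) = 4 + 5*(-130) = 4 - 650 = -646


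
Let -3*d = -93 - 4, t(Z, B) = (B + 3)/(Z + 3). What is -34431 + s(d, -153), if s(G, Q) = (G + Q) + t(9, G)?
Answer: -621877/18 ≈ -34549.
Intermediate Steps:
t(Z, B) = (3 + B)/(3 + Z)
d = 97/3 (d = -(-93 - 4)/3 = -⅓*(-97) = 97/3 ≈ 32.333)
s(G, Q) = ¼ + Q + 13*G/12 (s(G, Q) = (G + Q) + (3 + G)/(3 + 9) = (G + Q) + (3 + G)/12 = (G + Q) + (¼ + G/12) = ¼ + Q + 13*G/12)
-34431 + s(d, -153) = -34431 + (¼ - 153 + (13/12)*(97/3)) = -34431 + (¼ - 153 + 1261/36) = -34431 - 2119/18 = -621877/18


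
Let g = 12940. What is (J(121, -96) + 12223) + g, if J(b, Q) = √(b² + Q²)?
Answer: 25163 + √23857 ≈ 25317.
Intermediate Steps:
J(b, Q) = √(Q² + b²)
(J(121, -96) + 12223) + g = (√((-96)² + 121²) + 12223) + 12940 = (√(9216 + 14641) + 12223) + 12940 = (√23857 + 12223) + 12940 = (12223 + √23857) + 12940 = 25163 + √23857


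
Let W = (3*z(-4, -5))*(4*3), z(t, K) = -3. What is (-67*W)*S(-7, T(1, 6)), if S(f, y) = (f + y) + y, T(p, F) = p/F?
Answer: -48240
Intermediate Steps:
S(f, y) = f + 2*y
W = -108 (W = (3*(-3))*(4*3) = -9*12 = -108)
(-67*W)*S(-7, T(1, 6)) = (-67*(-108))*(-7 + 2*(1/6)) = 7236*(-7 + 2*(1*(⅙))) = 7236*(-7 + 2*(⅙)) = 7236*(-7 + ⅓) = 7236*(-20/3) = -48240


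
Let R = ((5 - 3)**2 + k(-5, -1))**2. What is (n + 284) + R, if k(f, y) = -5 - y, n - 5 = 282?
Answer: 571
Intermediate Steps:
n = 287 (n = 5 + 282 = 287)
R = 0 (R = ((5 - 3)**2 + (-5 - 1*(-1)))**2 = (2**2 + (-5 + 1))**2 = (4 - 4)**2 = 0**2 = 0)
(n + 284) + R = (287 + 284) + 0 = 571 + 0 = 571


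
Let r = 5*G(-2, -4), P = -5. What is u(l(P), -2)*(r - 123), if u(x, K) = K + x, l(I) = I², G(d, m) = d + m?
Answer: -3519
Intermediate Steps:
r = -30 (r = 5*(-2 - 4) = 5*(-6) = -30)
u(l(P), -2)*(r - 123) = (-2 + (-5)²)*(-30 - 123) = (-2 + 25)*(-153) = 23*(-153) = -3519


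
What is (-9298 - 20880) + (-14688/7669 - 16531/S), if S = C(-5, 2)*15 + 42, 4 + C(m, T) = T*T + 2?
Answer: -16791159679/552168 ≈ -30410.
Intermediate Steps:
C(m, T) = -2 + T² (C(m, T) = -4 + (T*T + 2) = -4 + (T² + 2) = -4 + (2 + T²) = -2 + T²)
S = 72 (S = (-2 + 2²)*15 + 42 = (-2 + 4)*15 + 42 = 2*15 + 42 = 30 + 42 = 72)
(-9298 - 20880) + (-14688/7669 - 16531/S) = (-9298 - 20880) + (-14688/7669 - 16531/72) = -30178 + (-14688*1/7669 - 16531*1/72) = -30178 + (-14688/7669 - 16531/72) = -30178 - 127833775/552168 = -16791159679/552168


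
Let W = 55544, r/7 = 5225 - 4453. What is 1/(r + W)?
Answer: 1/60948 ≈ 1.6407e-5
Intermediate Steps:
r = 5404 (r = 7*(5225 - 4453) = 7*772 = 5404)
1/(r + W) = 1/(5404 + 55544) = 1/60948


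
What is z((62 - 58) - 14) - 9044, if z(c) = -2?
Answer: -9046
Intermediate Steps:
z((62 - 58) - 14) - 9044 = -2 - 9044 = -9046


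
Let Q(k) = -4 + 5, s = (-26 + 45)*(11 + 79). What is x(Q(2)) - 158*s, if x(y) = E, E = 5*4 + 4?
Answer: -270156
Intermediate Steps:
s = 1710 (s = 19*90 = 1710)
Q(k) = 1
E = 24 (E = 20 + 4 = 24)
x(y) = 24
x(Q(2)) - 158*s = 24 - 158*1710 = 24 - 270180 = -270156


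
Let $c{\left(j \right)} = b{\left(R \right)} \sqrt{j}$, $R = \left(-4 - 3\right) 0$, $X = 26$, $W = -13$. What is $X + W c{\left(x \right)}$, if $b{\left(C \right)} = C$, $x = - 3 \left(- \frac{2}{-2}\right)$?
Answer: $26$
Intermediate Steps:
$x = -3$ ($x = - 3 \left(\left(-2\right) \left(- \frac{1}{2}\right)\right) = \left(-3\right) 1 = -3$)
$R = 0$ ($R = \left(-7\right) 0 = 0$)
$c{\left(j \right)} = 0$ ($c{\left(j \right)} = 0 \sqrt{j} = 0$)
$X + W c{\left(x \right)} = 26 - 0 = 26 + 0 = 26$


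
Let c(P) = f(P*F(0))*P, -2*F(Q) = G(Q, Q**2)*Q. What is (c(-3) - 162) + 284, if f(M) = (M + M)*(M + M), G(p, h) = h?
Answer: 122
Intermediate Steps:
F(Q) = -Q**3/2 (F(Q) = -Q**2*Q/2 = -Q**3/2)
f(M) = 4*M**2 (f(M) = (2*M)*(2*M) = 4*M**2)
c(P) = 0 (c(P) = (4*(P*(-1/2*0**3))**2)*P = (4*(P*(-1/2*0))**2)*P = (4*(P*0)**2)*P = (4*0**2)*P = (4*0)*P = 0*P = 0)
(c(-3) - 162) + 284 = (0 - 162) + 284 = -162 + 284 = 122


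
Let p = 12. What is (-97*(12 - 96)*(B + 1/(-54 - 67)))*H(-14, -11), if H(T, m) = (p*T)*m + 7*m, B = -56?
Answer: -8890258356/11 ≈ -8.0821e+8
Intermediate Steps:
H(T, m) = 7*m + 12*T*m (H(T, m) = (12*T)*m + 7*m = 12*T*m + 7*m = 7*m + 12*T*m)
(-97*(12 - 96)*(B + 1/(-54 - 67)))*H(-14, -11) = (-97*(12 - 96)*(-56 + 1/(-54 - 67)))*(-11*(7 + 12*(-14))) = (-(-8148)*(-56 + 1/(-121)))*(-11*(7 - 168)) = (-(-8148)*(-56 - 1/121))*(-11*(-161)) = -(-8148)*(-6777)/121*1771 = -97*569268/121*1771 = -55218996/121*1771 = -8890258356/11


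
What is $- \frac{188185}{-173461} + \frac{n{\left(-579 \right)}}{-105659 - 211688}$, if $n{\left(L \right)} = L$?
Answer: $\frac{59820379114}{55047327967} \approx 1.0867$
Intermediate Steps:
$- \frac{188185}{-173461} + \frac{n{\left(-579 \right)}}{-105659 - 211688} = - \frac{188185}{-173461} - \frac{579}{-105659 - 211688} = \left(-188185\right) \left(- \frac{1}{173461}\right) - \frac{579}{-105659 - 211688} = \frac{188185}{173461} - \frac{579}{-317347} = \frac{188185}{173461} - - \frac{579}{317347} = \frac{188185}{173461} + \frac{579}{317347} = \frac{59820379114}{55047327967}$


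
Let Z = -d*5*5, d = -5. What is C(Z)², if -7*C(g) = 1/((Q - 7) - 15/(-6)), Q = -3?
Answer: 4/11025 ≈ 0.00036281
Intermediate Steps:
Z = 125 (Z = -(-5*5)*5 = -(-25)*5 = -1*(-125) = 125)
C(g) = 2/105 (C(g) = -1/(7*((-3 - 7) - 15/(-6))) = -1/(7*(-10 - 15*(-⅙))) = -1/(7*(-10 + 5/2)) = -1/(7*(-15/2)) = -⅐*(-2/15) = 2/105)
C(Z)² = (2/105)² = 4/11025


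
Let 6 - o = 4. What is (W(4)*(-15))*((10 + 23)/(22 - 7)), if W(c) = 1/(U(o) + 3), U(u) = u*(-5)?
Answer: 33/7 ≈ 4.7143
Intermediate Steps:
o = 2 (o = 6 - 1*4 = 6 - 4 = 2)
U(u) = -5*u
W(c) = -1/7 (W(c) = 1/(-5*2 + 3) = 1/(-10 + 3) = 1/(-7) = -1/7)
(W(4)*(-15))*((10 + 23)/(22 - 7)) = (-1/7*(-15))*((10 + 23)/(22 - 7)) = 15*(33/15)/7 = 15*(33*(1/15))/7 = (15/7)*(11/5) = 33/7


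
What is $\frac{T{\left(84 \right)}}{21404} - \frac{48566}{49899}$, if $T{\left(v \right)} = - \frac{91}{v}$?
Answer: $- \frac{4158242885}{4272152784} \approx -0.97334$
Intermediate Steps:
$\frac{T{\left(84 \right)}}{21404} - \frac{48566}{49899} = \frac{\left(-91\right) \frac{1}{84}}{21404} - \frac{48566}{49899} = \left(-91\right) \frac{1}{84} \cdot \frac{1}{21404} - \frac{48566}{49899} = \left(- \frac{13}{12}\right) \frac{1}{21404} - \frac{48566}{49899} = - \frac{13}{256848} - \frac{48566}{49899} = - \frac{4158242885}{4272152784}$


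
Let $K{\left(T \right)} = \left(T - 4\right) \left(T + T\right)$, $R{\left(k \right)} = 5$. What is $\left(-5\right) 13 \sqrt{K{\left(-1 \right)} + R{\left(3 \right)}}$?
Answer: $- 65 \sqrt{15} \approx -251.74$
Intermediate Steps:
$K{\left(T \right)} = 2 T \left(-4 + T\right)$ ($K{\left(T \right)} = \left(-4 + T\right) 2 T = 2 T \left(-4 + T\right)$)
$\left(-5\right) 13 \sqrt{K{\left(-1 \right)} + R{\left(3 \right)}} = \left(-5\right) 13 \sqrt{2 \left(-1\right) \left(-4 - 1\right) + 5} = - 65 \sqrt{2 \left(-1\right) \left(-5\right) + 5} = - 65 \sqrt{10 + 5} = - 65 \sqrt{15}$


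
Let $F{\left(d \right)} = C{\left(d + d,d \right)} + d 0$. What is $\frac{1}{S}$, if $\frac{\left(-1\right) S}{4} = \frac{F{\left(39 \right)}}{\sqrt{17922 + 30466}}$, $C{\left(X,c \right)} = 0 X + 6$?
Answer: $- \frac{\sqrt{12097}}{12} \approx -9.1655$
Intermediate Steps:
$C{\left(X,c \right)} = 6$ ($C{\left(X,c \right)} = 0 + 6 = 6$)
$F{\left(d \right)} = 6$ ($F{\left(d \right)} = 6 + d 0 = 6 + 0 = 6$)
$S = - \frac{12 \sqrt{12097}}{12097}$ ($S = - 4 \frac{6}{\sqrt{17922 + 30466}} = - 4 \frac{6}{\sqrt{48388}} = - 4 \frac{6}{2 \sqrt{12097}} = - 4 \cdot 6 \frac{\sqrt{12097}}{24194} = - 4 \frac{3 \sqrt{12097}}{12097} = - \frac{12 \sqrt{12097}}{12097} \approx -0.1091$)
$\frac{1}{S} = \frac{1}{\left(- \frac{12}{12097}\right) \sqrt{12097}} = - \frac{\sqrt{12097}}{12}$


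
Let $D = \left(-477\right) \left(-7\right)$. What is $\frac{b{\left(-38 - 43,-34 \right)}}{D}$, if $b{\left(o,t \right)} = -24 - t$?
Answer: $\frac{10}{3339} \approx 0.0029949$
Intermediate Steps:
$D = 3339$
$\frac{b{\left(-38 - 43,-34 \right)}}{D} = \frac{-24 - -34}{3339} = \left(-24 + 34\right) \frac{1}{3339} = 10 \cdot \frac{1}{3339} = \frac{10}{3339}$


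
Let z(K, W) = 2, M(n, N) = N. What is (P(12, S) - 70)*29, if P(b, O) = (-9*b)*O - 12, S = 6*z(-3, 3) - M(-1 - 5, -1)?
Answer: -43094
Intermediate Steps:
S = 13 (S = 6*2 - 1*(-1) = 12 + 1 = 13)
P(b, O) = -12 - 9*O*b (P(b, O) = -9*O*b - 12 = -12 - 9*O*b)
(P(12, S) - 70)*29 = ((-12 - 9*13*12) - 70)*29 = ((-12 - 1404) - 70)*29 = (-1416 - 70)*29 = -1486*29 = -43094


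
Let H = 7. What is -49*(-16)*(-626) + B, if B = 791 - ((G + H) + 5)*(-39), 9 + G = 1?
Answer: -489837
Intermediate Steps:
G = -8 (G = -9 + 1 = -8)
B = 947 (B = 791 - ((-8 + 7) + 5)*(-39) = 791 - (-1 + 5)*(-39) = 791 - 4*(-39) = 791 - 1*(-156) = 791 + 156 = 947)
-49*(-16)*(-626) + B = -49*(-16)*(-626) + 947 = 784*(-626) + 947 = -490784 + 947 = -489837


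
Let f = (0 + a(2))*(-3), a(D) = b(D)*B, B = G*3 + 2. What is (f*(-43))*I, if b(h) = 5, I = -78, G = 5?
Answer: -855270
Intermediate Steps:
B = 17 (B = 5*3 + 2 = 15 + 2 = 17)
a(D) = 85 (a(D) = 5*17 = 85)
f = -255 (f = (0 + 85)*(-3) = 85*(-3) = -255)
(f*(-43))*I = -255*(-43)*(-78) = 10965*(-78) = -855270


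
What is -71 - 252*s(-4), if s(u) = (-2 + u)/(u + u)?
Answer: -260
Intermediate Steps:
s(u) = (-2 + u)/(2*u) (s(u) = (-2 + u)/((2*u)) = (-2 + u)*(1/(2*u)) = (-2 + u)/(2*u))
-71 - 252*s(-4) = -71 - 126*(-2 - 4)/(-4) = -71 - 126*(-1)*(-6)/4 = -71 - 252*3/4 = -71 - 189 = -260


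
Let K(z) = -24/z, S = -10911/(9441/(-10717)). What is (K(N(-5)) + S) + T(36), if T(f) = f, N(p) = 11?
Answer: 429925703/34617 ≈ 12420.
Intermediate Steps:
S = 38977729/3147 (S = -10911/(9441*(-1/10717)) = -10911/(-9441/10717) = -10911*(-10717/9441) = 38977729/3147 ≈ 12386.)
(K(N(-5)) + S) + T(36) = (-24/11 + 38977729/3147) + 36 = 428679491/34617 + 36 = 429925703/34617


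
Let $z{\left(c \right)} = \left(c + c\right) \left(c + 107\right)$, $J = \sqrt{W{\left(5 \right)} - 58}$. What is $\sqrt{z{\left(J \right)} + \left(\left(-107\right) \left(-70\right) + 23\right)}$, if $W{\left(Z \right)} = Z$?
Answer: $\sqrt{7407 + 214 i \sqrt{53}} \approx 86.533 + 9.002 i$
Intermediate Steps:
$J = i \sqrt{53}$ ($J = \sqrt{5 - 58} = \sqrt{-53} = i \sqrt{53} \approx 7.2801 i$)
$z{\left(c \right)} = 2 c \left(107 + c\right)$
$\sqrt{z{\left(J \right)} + \left(\left(-107\right) \left(-70\right) + 23\right)} = \sqrt{2 i \sqrt{53} \left(107 + i \sqrt{53}\right) + \left(\left(-107\right) \left(-70\right) + 23\right)} = \sqrt{2 i \sqrt{53} \left(107 + i \sqrt{53}\right) + \left(7490 + 23\right)} = \sqrt{2 i \sqrt{53} \left(107 + i \sqrt{53}\right) + 7513} = \sqrt{7513 + 2 i \sqrt{53} \left(107 + i \sqrt{53}\right)}$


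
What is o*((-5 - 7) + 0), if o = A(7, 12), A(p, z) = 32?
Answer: -384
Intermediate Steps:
o = 32
o*((-5 - 7) + 0) = 32*((-5 - 7) + 0) = 32*(-12 + 0) = 32*(-12) = -384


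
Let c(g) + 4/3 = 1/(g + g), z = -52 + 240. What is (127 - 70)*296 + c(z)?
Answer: 19030115/1128 ≈ 16871.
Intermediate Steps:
z = 188
c(g) = -4/3 + 1/(2*g) (c(g) = -4/3 + 1/(g + g) = -4/3 + 1/(2*g))
(127 - 70)*296 + c(z) = (127 - 70)*296 + (1/6)*(3 - 8*188)/188 = 57*296 + (1/6)*(1/188)*(3 - 1504) = 16872 + (1/6)*(1/188)*(-1501) = 16872 - 1501/1128 = 19030115/1128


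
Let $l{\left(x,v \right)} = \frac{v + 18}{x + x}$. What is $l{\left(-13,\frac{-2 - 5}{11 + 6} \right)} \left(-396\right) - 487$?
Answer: $- \frac{3725}{17} \approx -219.12$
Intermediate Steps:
$l{\left(x,v \right)} = \frac{18 + v}{2 x}$
$l{\left(-13,\frac{-2 - 5}{11 + 6} \right)} \left(-396\right) - 487 = \frac{18 + \frac{-2 - 5}{11 + 6}}{2 \left(-13\right)} \left(-396\right) - 487 = \frac{1}{2} \left(- \frac{1}{13}\right) \left(18 - \frac{7}{17}\right) \left(-396\right) - 487 = \frac{1}{2} \left(- \frac{1}{13}\right) \frac{299}{17} \left(-396\right) - 487 = \left(- \frac{23}{34}\right) \left(-396\right) - 487 = \frac{4554}{17} - 487 = - \frac{3725}{17}$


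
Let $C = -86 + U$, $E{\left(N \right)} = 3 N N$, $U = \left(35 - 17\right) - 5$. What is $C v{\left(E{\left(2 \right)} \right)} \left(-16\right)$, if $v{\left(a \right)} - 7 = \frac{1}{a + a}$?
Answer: $\frac{24674}{3} \approx 8224.7$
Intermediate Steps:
$U = 13$ ($U = 18 - 5 = 13$)
$E{\left(N \right)} = 3 N^{2}$
$v{\left(a \right)} = 7 + \frac{1}{2 a}$ ($v{\left(a \right)} = 7 + \frac{1}{a + a} = 7 + \frac{1}{2 a}$)
$C = -73$ ($C = -86 + 13 = -73$)
$C v{\left(E{\left(2 \right)} \right)} \left(-16\right) = - 73 \left(7 + \frac{1}{2 \cdot 3 \cdot 2^{2}}\right) \left(-16\right) = - 73 \left(7 + \frac{1}{2 \cdot 3 \cdot 4}\right) \left(-16\right) = - 73 \left(7 + \frac{1}{2 \cdot 12}\right) \left(-16\right) = - 73 \left(7 + \frac{1}{2} \cdot \frac{1}{12}\right) \left(-16\right) = - 73 \left(7 + \frac{1}{24}\right) \left(-16\right) = \left(-73\right) \frac{169}{24} \left(-16\right) = \left(- \frac{12337}{24}\right) \left(-16\right) = \frac{24674}{3}$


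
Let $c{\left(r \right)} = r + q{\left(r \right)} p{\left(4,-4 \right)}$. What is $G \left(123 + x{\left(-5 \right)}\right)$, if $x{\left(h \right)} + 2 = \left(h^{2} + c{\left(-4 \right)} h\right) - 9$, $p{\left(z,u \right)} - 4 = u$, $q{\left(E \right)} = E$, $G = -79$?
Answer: $-12403$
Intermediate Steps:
$p{\left(z,u \right)} = 4 + u$
$c{\left(r \right)} = r$ ($c{\left(r \right)} = r + r \left(4 - 4\right) = r + r 0 = r + 0 = r$)
$x{\left(h \right)} = -11 + h^{2} - 4 h$ ($x{\left(h \right)} = -2 - \left(9 - h^{2} + 4 h\right) = -11 + h^{2} - 4 h$)
$G \left(123 + x{\left(-5 \right)}\right) = - 79 \left(123 - \left(-9 - 25\right)\right) = - 79 \left(123 + \left(-11 + 25 + 20\right)\right) = - 79 \left(123 + 34\right) = \left(-79\right) 157 = -12403$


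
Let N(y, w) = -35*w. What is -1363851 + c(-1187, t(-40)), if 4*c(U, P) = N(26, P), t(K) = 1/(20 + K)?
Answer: -21821609/16 ≈ -1.3639e+6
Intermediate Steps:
c(U, P) = -35*P/4 (c(U, P) = (-35*P)/4 = -35*P/4)
-1363851 + c(-1187, t(-40)) = -1363851 - 35/(4*(20 - 40)) = -1363851 - 35/4/(-20) = -1363851 - 35/4*(-1/20) = -1363851 + 7/16 = -21821609/16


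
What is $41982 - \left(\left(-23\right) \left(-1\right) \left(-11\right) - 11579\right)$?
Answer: $53814$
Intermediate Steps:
$41982 - \left(\left(-23\right) \left(-1\right) \left(-11\right) - 11579\right) = 41982 - \left(23 \left(-11\right) - 11579\right) = 41982 - \left(-253 - 11579\right) = 41982 - -11832 = 41982 + 11832 = 53814$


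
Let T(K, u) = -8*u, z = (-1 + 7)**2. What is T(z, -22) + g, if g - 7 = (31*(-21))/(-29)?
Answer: 5958/29 ≈ 205.45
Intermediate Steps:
z = 36 (z = 6**2 = 36)
g = 854/29 (g = 7 + (31*(-21))/(-29) = 7 - 651*(-1/29) = 7 + 651/29 = 854/29 ≈ 29.448)
T(z, -22) + g = -8*(-22) + 854/29 = 176 + 854/29 = 5958/29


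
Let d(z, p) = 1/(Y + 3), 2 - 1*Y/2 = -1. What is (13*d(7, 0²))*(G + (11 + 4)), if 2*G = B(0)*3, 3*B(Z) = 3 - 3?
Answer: 65/3 ≈ 21.667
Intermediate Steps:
Y = 6 (Y = 4 - 2*(-1) = 4 + 2 = 6)
B(Z) = 0 (B(Z) = (3 - 3)/3 = (⅓)*0 = 0)
d(z, p) = ⅑ (d(z, p) = 1/(6 + 3) = 1/9 = ⅑)
G = 0 (G = (0*3)/2 = (½)*0 = 0)
(13*d(7, 0²))*(G + (11 + 4)) = (13*(⅑))*(0 + (11 + 4)) = 13*(0 + 15)/9 = (13/9)*15 = 65/3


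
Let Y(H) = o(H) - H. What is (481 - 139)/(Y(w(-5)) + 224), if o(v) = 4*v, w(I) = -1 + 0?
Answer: 342/221 ≈ 1.5475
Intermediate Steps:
w(I) = -1
Y(H) = 3*H (Y(H) = 4*H - H = 3*H)
(481 - 139)/(Y(w(-5)) + 224) = (481 - 139)/(3*(-1) + 224) = 342/(-3 + 224) = 342/221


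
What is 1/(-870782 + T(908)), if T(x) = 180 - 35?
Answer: -1/870637 ≈ -1.1486e-6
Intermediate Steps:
T(x) = 145
1/(-870782 + T(908)) = 1/(-870782 + 145) = 1/(-870637) = -1/870637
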